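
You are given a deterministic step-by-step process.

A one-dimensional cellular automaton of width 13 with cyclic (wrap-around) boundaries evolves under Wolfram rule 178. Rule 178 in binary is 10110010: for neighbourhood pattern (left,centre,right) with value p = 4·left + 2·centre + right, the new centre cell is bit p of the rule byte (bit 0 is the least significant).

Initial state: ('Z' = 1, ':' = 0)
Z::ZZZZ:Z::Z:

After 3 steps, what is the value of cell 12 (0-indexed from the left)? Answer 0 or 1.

0) Z::ZZZZ:Z::Z:
1) :ZZ:ZZ:Z:ZZ:Z
2) Z::Z::Z:Z::Z:
3) :ZZ:ZZ:Z:ZZ:Z

1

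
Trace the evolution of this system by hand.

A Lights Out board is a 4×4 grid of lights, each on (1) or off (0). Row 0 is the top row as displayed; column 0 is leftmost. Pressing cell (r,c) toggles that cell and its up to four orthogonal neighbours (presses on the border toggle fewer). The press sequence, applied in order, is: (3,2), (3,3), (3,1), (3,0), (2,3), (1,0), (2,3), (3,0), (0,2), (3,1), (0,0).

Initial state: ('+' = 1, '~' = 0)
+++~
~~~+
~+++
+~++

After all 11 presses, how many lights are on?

12

k=0  +++~
~~~+
~+++
+~++
k=1  +++~
~~~+
~+~+
++~~
k=2  +++~
~~~+
~+~~
++++
k=3  +++~
~~~+
~~~~
~~~+
k=4  +++~
~~~+
+~~~
++~+
k=5  +++~
~~~~
+~++
++~~
k=6  ~++~
++~~
~~++
++~~
k=7  ~++~
++~+
~~~~
++~+
k=8  ~++~
++~+
+~~~
~~~+
k=9  ~~~+
++++
+~~~
~~~+
k=10  ~~~+
++++
++~~
++++
k=11  ++~+
~+++
++~~
++++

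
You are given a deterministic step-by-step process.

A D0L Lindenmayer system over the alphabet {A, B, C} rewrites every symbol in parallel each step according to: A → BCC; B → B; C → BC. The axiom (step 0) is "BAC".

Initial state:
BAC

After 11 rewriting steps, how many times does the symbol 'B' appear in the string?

33

gen 0: BAC
gen 1: BBCCBC
gen 2: BBBCBCBBC
gen 3: BBBBCBBCBBBC
gen 4: BBBBBCBBBCBBBBC
gen 5: BBBBBBCBBBBCBBBBBC
gen 6: BBBBBBBCBBBBBCBBBBBBC
gen 7: BBBBBBBBCBBBBBBCBBBBBBBC
gen 8: BBBBBBBBBCBBBBBBBCBBBBBBBBC
gen 9: BBBBBBBBBBCBBBBBBBBCBBBBBBBBBC
gen 10: BBBBBBBBBBBCBBBBBBBBBCBBBBBBBBBBC
gen 11: BBBBBBBBBBBBCBBBBBBBBBBCBBBBBBBBBBBC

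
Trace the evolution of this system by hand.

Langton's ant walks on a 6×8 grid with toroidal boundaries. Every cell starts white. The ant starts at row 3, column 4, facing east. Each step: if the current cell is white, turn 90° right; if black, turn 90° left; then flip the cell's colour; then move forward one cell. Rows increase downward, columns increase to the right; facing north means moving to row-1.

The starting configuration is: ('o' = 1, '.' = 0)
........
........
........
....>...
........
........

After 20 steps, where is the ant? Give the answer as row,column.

[0] ........
........
........
....>...
........
........
[1] ........
........
........
....o...
....v...
........
[2] ........
........
........
....o...
...<o...
........
[3] ........
........
........
...^o...
...oo...
........
[4] ........
........
........
...o>...
...oo...
........
[5] ........
........
....^...
...o....
...oo...
........
[6] ........
........
....o>..
...o....
...oo...
........
[7] ........
........
....oo..
...o.v..
...oo...
........
[8] ........
........
....oo..
...o<o..
...oo...
........
[9] ........
........
....^o..
...ooo..
...oo...
........
[10] ........
........
...<.o..
...ooo..
...oo...
........
[11] ........
...^....
...o.o..
...ooo..
...oo...
........
[12] ........
...o>...
...o.o..
...ooo..
...oo...
........
[13] ........
...oo...
...ovo..
...ooo..
...oo...
........
[14] ........
...oo...
...<oo..
...ooo..
...oo...
........
[15] ........
...oo...
....oo..
...voo..
...oo...
........
[16] ........
...oo...
....oo..
....>o..
...oo...
........
[17] ........
...oo...
....^o..
.....o..
...oo...
........
[18] ........
...oo...
...<.o..
.....o..
...oo...
........
[19] ........
...^o...
...o.o..
.....o..
...oo...
........
[20] ........
..<.o...
...o.o..
.....o..
...oo...
........

1,2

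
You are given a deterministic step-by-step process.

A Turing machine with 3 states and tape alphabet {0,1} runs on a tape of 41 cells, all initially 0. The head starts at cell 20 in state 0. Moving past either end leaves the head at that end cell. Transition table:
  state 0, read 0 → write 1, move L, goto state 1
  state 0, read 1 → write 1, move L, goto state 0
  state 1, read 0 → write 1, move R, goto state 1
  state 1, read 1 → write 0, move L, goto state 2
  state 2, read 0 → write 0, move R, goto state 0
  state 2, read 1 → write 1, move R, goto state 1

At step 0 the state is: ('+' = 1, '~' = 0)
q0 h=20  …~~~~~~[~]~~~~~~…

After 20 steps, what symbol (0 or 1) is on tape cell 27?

step 0: q0 h=20  …~~~~~~[~]~~~~~~…
step 1: q1 h=19  …~~~~~~[~]+~~~~~…
step 2: q1 h=20  …~~~~~+[+]~~~~~~…
step 3: q2 h=19  …~~~~~~[+]~~~~~~…
step 4: q1 h=20  …~~~~~+[~]~~~~~~…
step 5: q1 h=21  …~~~~++[~]~~~~~~…
step 6: q1 h=22  …~~~+++[~]~~~~~~…
step 7: q1 h=23  …~~++++[~]~~~~~~…
step 8: q1 h=24  …~+++++[~]~~~~~~…
step 9: q1 h=25  …++++++[~]~~~~~~…
step 10: q1 h=26  …++++++[~]~~~~~~…
step 11: q1 h=27  …++++++[~]~~~~~~…
step 12: q1 h=28  …++++++[~]~~~~~~…
step 13: q1 h=29  …++++++[~]~~~~~~…
step 14: q1 h=30  …++++++[~]~~~~~~…
step 15: q1 h=31  …++++++[~]~~~~~~…
step 16: q1 h=32  …++++++[~]~~~~~~…
step 17: q1 h=33  …++++++[~]~~~~~~…
step 18: q1 h=34  …++++++[~]~~~~~~|
step 19: q1 h=35  …++++++[~]~~~~~|
step 20: q1 h=36  …++++++[~]~~~~|

1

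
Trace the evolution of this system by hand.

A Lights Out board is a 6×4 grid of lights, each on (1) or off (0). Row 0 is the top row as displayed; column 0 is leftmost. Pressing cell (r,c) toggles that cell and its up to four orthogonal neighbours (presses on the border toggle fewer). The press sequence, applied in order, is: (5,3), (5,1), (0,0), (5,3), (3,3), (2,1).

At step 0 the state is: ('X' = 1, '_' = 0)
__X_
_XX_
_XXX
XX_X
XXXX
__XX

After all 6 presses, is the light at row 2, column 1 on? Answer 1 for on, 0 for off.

0

k=0  __X_
_XX_
_XXX
XX_X
XXXX
__XX
k=1  __X_
_XX_
_XXX
XX_X
XXX_
____
k=2  __X_
_XX_
_XXX
XX_X
X_X_
XXX_
k=3  XXX_
XXX_
_XXX
XX_X
X_X_
XXX_
k=4  XXX_
XXX_
_XXX
XX_X
X_XX
XX_X
k=5  XXX_
XXX_
_XX_
XXX_
X_X_
XX_X
k=6  XXX_
X_X_
X___
X_X_
X_X_
XX_X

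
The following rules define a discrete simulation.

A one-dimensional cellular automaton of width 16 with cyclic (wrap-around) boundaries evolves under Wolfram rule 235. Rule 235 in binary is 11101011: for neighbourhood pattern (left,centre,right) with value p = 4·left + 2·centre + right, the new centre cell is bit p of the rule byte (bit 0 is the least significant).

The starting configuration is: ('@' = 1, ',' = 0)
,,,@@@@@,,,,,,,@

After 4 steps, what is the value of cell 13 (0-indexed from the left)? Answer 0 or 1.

0) ,,,@@@@@,,,,,,,@
1) ,@@@@@@@,@@@@@@,
2) @@@@@@@@@@@@@@@,
3) @@@@@@@@@@@@@@@@
4) @@@@@@@@@@@@@@@@

1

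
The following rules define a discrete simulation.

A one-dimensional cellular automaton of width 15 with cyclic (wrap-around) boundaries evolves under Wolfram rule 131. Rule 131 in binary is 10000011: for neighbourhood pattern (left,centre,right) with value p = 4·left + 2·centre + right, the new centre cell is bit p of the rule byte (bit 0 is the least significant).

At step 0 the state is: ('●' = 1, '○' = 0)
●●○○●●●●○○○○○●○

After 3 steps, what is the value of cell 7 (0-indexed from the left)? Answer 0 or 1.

t=0: ●●○○●●●●○○○○○●○
t=1: ○○○●○●●○○●●●●○○
t=2: ●●●○○○○○●○●●○○●
t=3: ●●○○●●●●○○○○○●○

1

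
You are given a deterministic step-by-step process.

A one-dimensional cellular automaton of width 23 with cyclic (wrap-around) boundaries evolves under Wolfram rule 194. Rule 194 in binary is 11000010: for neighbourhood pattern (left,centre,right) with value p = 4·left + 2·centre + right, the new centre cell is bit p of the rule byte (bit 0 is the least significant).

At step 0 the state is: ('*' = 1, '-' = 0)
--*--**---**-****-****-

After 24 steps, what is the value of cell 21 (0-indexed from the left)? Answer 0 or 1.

step 0: --*--**---**-****-****-
step 1: -*--*-*--*-*--***--***-
step 2: *--*----*----*-**-*-**-
step 3: --*----*----*---*----*-
step 4: -*----*----*---*----*--
step 5: *----*----*---*----*---
step 6: ----*----*---*----*---*
step 7: ---*----*---*----*---*-
step 8: --*----*---*----*---*--
step 9: -*----*---*----*---*---
step 10: *----*---*----*---*----
step 11: ----*---*----*---*----*
step 12: ---*---*----*---*----*-
step 13: --*---*----*---*----*--
step 14: -*---*----*---*----*---
step 15: *---*----*---*----*----
step 16: ---*----*---*----*----*
step 17: --*----*---*----*----*-
step 18: -*----*---*----*----*--
step 19: *----*---*----*----*---
step 20: ----*---*----*----*---*
step 21: ---*---*----*----*---*-
step 22: --*---*----*----*---*--
step 23: -*---*----*----*---*---
step 24: *---*----*----*---*----

0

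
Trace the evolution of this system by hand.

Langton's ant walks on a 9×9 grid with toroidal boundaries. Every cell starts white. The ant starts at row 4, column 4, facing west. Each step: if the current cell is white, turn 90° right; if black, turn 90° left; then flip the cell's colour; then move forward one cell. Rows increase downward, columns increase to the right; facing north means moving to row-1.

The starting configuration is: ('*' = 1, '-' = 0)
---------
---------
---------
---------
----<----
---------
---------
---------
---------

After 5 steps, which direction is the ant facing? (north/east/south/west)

k=0  ---------
---------
---------
---------
----<----
---------
---------
---------
---------
k=1  ---------
---------
---------
----^----
----*----
---------
---------
---------
---------
k=2  ---------
---------
---------
----*>---
----*----
---------
---------
---------
---------
k=3  ---------
---------
---------
----**---
----*v---
---------
---------
---------
---------
k=4  ---------
---------
---------
----**---
----<*---
---------
---------
---------
---------
k=5  ---------
---------
---------
----**---
-----*---
----v----
---------
---------
---------

south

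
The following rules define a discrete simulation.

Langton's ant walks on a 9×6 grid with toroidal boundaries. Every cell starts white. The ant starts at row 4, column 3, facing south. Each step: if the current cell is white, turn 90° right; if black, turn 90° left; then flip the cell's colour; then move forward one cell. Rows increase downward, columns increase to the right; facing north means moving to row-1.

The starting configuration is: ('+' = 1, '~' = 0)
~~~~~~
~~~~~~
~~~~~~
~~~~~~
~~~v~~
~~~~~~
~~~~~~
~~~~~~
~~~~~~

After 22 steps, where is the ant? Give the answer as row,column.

k=0  ~~~~~~
~~~~~~
~~~~~~
~~~~~~
~~~v~~
~~~~~~
~~~~~~
~~~~~~
~~~~~~
k=1  ~~~~~~
~~~~~~
~~~~~~
~~~~~~
~~<+~~
~~~~~~
~~~~~~
~~~~~~
~~~~~~
k=2  ~~~~~~
~~~~~~
~~~~~~
~~^~~~
~~++~~
~~~~~~
~~~~~~
~~~~~~
~~~~~~
k=3  ~~~~~~
~~~~~~
~~~~~~
~~+>~~
~~++~~
~~~~~~
~~~~~~
~~~~~~
~~~~~~
k=4  ~~~~~~
~~~~~~
~~~~~~
~~++~~
~~+v~~
~~~~~~
~~~~~~
~~~~~~
~~~~~~
k=5  ~~~~~~
~~~~~~
~~~~~~
~~++~~
~~+~>~
~~~~~~
~~~~~~
~~~~~~
~~~~~~
k=6  ~~~~~~
~~~~~~
~~~~~~
~~++~~
~~+~+~
~~~~v~
~~~~~~
~~~~~~
~~~~~~
k=7  ~~~~~~
~~~~~~
~~~~~~
~~++~~
~~+~+~
~~~<+~
~~~~~~
~~~~~~
~~~~~~
k=8  ~~~~~~
~~~~~~
~~~~~~
~~++~~
~~+^+~
~~~++~
~~~~~~
~~~~~~
~~~~~~
k=9  ~~~~~~
~~~~~~
~~~~~~
~~++~~
~~++>~
~~~++~
~~~~~~
~~~~~~
~~~~~~
k=10  ~~~~~~
~~~~~~
~~~~~~
~~++^~
~~++~~
~~~++~
~~~~~~
~~~~~~
~~~~~~
k=11  ~~~~~~
~~~~~~
~~~~~~
~~+++>
~~++~~
~~~++~
~~~~~~
~~~~~~
~~~~~~
k=12  ~~~~~~
~~~~~~
~~~~~~
~~++++
~~++~v
~~~++~
~~~~~~
~~~~~~
~~~~~~
k=13  ~~~~~~
~~~~~~
~~~~~~
~~++++
~~++<+
~~~++~
~~~~~~
~~~~~~
~~~~~~
k=14  ~~~~~~
~~~~~~
~~~~~~
~~++^+
~~++++
~~~++~
~~~~~~
~~~~~~
~~~~~~
k=15  ~~~~~~
~~~~~~
~~~~~~
~~+<~+
~~++++
~~~++~
~~~~~~
~~~~~~
~~~~~~
k=16  ~~~~~~
~~~~~~
~~~~~~
~~+~~+
~~+v++
~~~++~
~~~~~~
~~~~~~
~~~~~~
k=17  ~~~~~~
~~~~~~
~~~~~~
~~+~~+
~~+~>+
~~~++~
~~~~~~
~~~~~~
~~~~~~
k=18  ~~~~~~
~~~~~~
~~~~~~
~~+~^+
~~+~~+
~~~++~
~~~~~~
~~~~~~
~~~~~~
k=19  ~~~~~~
~~~~~~
~~~~~~
~~+~+>
~~+~~+
~~~++~
~~~~~~
~~~~~~
~~~~~~
k=20  ~~~~~~
~~~~~~
~~~~~^
~~+~+~
~~+~~+
~~~++~
~~~~~~
~~~~~~
~~~~~~
k=21  ~~~~~~
~~~~~~
>~~~~+
~~+~+~
~~+~~+
~~~++~
~~~~~~
~~~~~~
~~~~~~
k=22  ~~~~~~
~~~~~~
+~~~~+
v~+~+~
~~+~~+
~~~++~
~~~~~~
~~~~~~
~~~~~~

3,0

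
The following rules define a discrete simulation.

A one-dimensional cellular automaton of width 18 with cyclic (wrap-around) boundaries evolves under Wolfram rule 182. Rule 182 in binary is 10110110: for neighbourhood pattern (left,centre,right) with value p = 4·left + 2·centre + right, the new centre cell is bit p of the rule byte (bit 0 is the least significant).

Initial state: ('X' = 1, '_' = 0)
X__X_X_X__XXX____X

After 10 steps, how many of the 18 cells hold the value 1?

14

[0] X__X_X_X__XXX____X
[1] _XXXXXXXXX_X_X__X_
[2] X_XXXXXXX_XXXXXXXX
[3] _X_XXXXX_X_XXXXXXX
[4] XXX_XXX_XXX_XXXXX_
[5] _X_X_X_X_X_X_XXX_X
[6] XXXXXXXXXXXXX_X_XX
[7] XXXXXXXXXXXX_XXX_X
[8] XXXXXXXXXXX_X_X_X_
[9] _XXXXXXXXX_XXXXXXX
[10] X_XXXXXXX_X_XXXXX_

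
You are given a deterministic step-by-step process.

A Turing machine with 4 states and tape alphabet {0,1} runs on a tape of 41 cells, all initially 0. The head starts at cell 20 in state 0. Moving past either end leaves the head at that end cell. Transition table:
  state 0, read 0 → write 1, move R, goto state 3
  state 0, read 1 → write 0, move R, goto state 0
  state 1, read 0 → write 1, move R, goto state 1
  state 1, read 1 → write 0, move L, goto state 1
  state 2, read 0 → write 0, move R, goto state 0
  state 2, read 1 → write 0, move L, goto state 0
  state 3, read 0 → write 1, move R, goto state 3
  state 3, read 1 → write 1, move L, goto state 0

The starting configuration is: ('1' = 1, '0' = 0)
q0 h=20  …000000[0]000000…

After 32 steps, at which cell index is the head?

39

[0] q0 h=20  …000000[0]000000…
[1] q3 h=21  …000001[0]000000…
[2] q3 h=22  …000011[0]000000…
[3] q3 h=23  …000111[0]000000…
[4] q3 h=24  …001111[0]000000…
[5] q3 h=25  …011111[0]000000…
[6] q3 h=26  …111111[0]000000…
[7] q3 h=27  …111111[0]000000…
[8] q3 h=28  …111111[0]000000…
[9] q3 h=29  …111111[0]000000…
[10] q3 h=30  …111111[0]000000…
[11] q3 h=31  …111111[0]000000…
[12] q3 h=32  …111111[0]000000…
[13] q3 h=33  …111111[0]000000…
[14] q3 h=34  …111111[0]000000|
[15] q3 h=35  …111111[0]00000|
[16] q3 h=36  …111111[0]0000|
[17] q3 h=37  …111111[0]000|
[18] q3 h=38  …111111[0]00|
[19] q3 h=39  …111111[0]0|
[20] q3 h=40  …111111[0]|
[21] q3 h=40  …111111[1]|
[22] q0 h=39  …111111[1]1|
[23] q0 h=40  …111110[1]|
[24] q0 h=40  …111110[0]|
[25] q3 h=40  …111110[1]|
[26] q0 h=39  …111111[0]1|
[27] q3 h=40  …111111[1]|
[28] q0 h=39  …111111[1]1|
[29] q0 h=40  …111110[1]|
[30] q0 h=40  …111110[0]|
[31] q3 h=40  …111110[1]|
[32] q0 h=39  …111111[0]1|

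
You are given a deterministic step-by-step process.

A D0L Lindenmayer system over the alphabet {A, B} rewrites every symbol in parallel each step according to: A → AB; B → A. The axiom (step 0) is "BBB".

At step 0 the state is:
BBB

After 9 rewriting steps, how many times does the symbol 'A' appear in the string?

102

t=0: BBB
t=1: AAA
t=2: ABABAB
t=3: ABAABAABA
t=4: ABAABABAABABAAB
t=5: ABAABABAABAABABAABAABABA
t=6: ABAABABAABAABABAABABAABAABABAABABAABAAB
t=7: ABAABABAABAABABAABABAABAABABAABAABABAABABAABAABABAABAABABAABABA
t=8: ABAABABAABAABABAABABAABAABABAABAABABAABABAABAABABAABABAABAABABAABAABABAABABAABAABABAABABAABAABABAABAAB
t=9: ABAABABAABAABABAABABAABAABABAABAABABAABABAABAABABAABABAABA…ABAABAABABAABAABABAABABAABAABABAABAABABAABABAABAABABAABABA  (len 165)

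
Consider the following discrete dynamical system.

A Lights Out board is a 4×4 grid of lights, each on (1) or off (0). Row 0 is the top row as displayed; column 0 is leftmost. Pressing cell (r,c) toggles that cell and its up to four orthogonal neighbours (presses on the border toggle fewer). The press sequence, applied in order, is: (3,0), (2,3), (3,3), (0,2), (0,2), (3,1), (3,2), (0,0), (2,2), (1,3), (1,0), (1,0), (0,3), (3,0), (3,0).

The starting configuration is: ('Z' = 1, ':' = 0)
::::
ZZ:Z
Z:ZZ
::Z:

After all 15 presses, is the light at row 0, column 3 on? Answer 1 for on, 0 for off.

t=0: ::::
ZZ:Z
Z:ZZ
::Z:
t=1: ::::
ZZ:Z
::ZZ
ZZZ:
t=2: ::::
ZZ::
::::
ZZZZ
t=3: ::::
ZZ::
:::Z
ZZ::
t=4: :ZZZ
ZZZ:
:::Z
ZZ::
t=5: ::::
ZZ::
:::Z
ZZ::
t=6: ::::
ZZ::
:Z:Z
::Z:
t=7: ::::
ZZ::
:ZZZ
:Z:Z
t=8: ZZ::
:Z::
:ZZZ
:Z:Z
t=9: ZZ::
:ZZ:
::::
:ZZZ
t=10: ZZ:Z
:Z:Z
:::Z
:ZZZ
t=11: :Z:Z
Z::Z
Z::Z
:ZZZ
t=12: ZZ:Z
:Z:Z
:::Z
:ZZZ
t=13: ZZZ:
:Z::
:::Z
:ZZZ
t=14: ZZZ:
:Z::
Z::Z
Z:ZZ
t=15: ZZZ:
:Z::
:::Z
:ZZZ

0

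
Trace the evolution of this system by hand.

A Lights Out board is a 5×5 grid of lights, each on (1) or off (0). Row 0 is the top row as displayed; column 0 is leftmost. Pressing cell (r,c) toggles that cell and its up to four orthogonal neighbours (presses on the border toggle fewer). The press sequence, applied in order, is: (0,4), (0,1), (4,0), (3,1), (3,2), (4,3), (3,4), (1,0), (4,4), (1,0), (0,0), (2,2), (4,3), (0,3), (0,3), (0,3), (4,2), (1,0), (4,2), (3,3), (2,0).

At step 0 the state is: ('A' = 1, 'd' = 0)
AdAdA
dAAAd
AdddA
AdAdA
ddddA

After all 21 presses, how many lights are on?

12

t=0: AdAdA
dAAAd
AdddA
AdAdA
ddddA
t=1: AdAAd
dAAAA
AdddA
AdAdA
ddddA
t=2: dAdAd
ddAAA
AdddA
AdAdA
ddddA
t=3: dAdAd
ddAAA
AdddA
ddAdA
AAddA
t=4: dAdAd
ddAAA
AAddA
AAddA
AdddA
t=5: dAdAd
ddAAA
AAAdA
AdAAA
AdAdA
t=6: dAdAd
ddAAA
AAAdA
AdAdA
AddAd
t=7: dAdAd
ddAAA
AAAdd
AdAAd
AddAA
t=8: AAdAd
AAAAA
dAAdd
AdAAd
AddAA
t=9: AAdAd
AAAAA
dAAdd
AdAAA
Adddd
t=10: dAdAd
ddAAA
AAAdd
AdAAA
Adddd
t=11: AddAd
AdAAA
AAAdd
AdAAA
Adddd
t=12: AddAd
AddAA
AddAd
AddAA
Adddd
t=13: AddAd
AddAA
AddAd
AdddA
AdAAA
t=14: AdAdA
AdddA
AddAd
AdddA
AdAAA
t=15: AddAd
AddAA
AddAd
AdddA
AdAAA
t=16: AdAdA
AdddA
AddAd
AdddA
AdAAA
t=17: AdAdA
AdddA
AddAd
AdAdA
AAddA
t=18: ddAdA
dAddA
dddAd
AdAdA
AAddA
t=19: ddAdA
dAddA
dddAd
AdddA
AdAAA
t=20: ddAdA
dAddA
ddddd
AdAAd
AdAdA
t=21: ddAdA
AAddA
AAddd
ddAAd
AdAdA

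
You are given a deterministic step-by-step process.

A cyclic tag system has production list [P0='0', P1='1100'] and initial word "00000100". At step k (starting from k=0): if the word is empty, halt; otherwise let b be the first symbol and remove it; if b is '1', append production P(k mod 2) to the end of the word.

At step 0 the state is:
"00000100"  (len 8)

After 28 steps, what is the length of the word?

4

step 0: "00000100"  (len 8)
step 1: "0000100"  (len 7)
step 2: "000100"  (len 6)
step 3: "00100"  (len 5)
step 4: "0100"  (len 4)
step 5: "100"  (len 3)
step 6: "001100"  (len 6)
step 7: "01100"  (len 5)
step 8: "1100"  (len 4)
step 9: "1000"  (len 4)
step 10: "0001100"  (len 7)
step 11: "001100"  (len 6)
step 12: "01100"  (len 5)
step 13: "1100"  (len 4)
step 14: "1001100"  (len 7)
step 15: "0011000"  (len 7)
step 16: "011000"  (len 6)
step 17: "11000"  (len 5)
step 18: "10001100"  (len 8)
step 19: "00011000"  (len 8)
step 20: "0011000"  (len 7)
step 21: "011000"  (len 6)
step 22: "11000"  (len 5)
step 23: "10000"  (len 5)
step 24: "00001100"  (len 8)
step 25: "0001100"  (len 7)
step 26: "001100"  (len 6)
step 27: "01100"  (len 5)
step 28: "1100"  (len 4)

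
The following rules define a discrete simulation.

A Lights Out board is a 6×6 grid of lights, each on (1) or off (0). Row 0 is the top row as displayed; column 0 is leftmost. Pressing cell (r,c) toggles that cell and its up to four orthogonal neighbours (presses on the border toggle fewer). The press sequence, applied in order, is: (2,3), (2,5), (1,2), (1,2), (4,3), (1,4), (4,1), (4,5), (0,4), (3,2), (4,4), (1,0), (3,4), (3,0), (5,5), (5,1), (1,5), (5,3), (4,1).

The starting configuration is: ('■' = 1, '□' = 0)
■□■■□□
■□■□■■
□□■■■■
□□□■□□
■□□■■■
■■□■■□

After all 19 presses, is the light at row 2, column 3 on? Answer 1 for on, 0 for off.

0

t=0: ■□■■□□
■□■□■■
□□■■■■
□□□■□□
■□□■■■
■■□■■□
t=1: ■□■■□□
■□■■■■
□□□□□■
□□□□□□
■□□■■■
■■□■■□
t=2: ■□■■□□
■□■■■□
□□□□■□
□□□□□■
■□□■■■
■■□■■□
t=3: ■□□■□□
■■□□■□
□□■□■□
□□□□□■
■□□■■■
■■□■■□
t=4: ■□■■□□
■□■■■□
□□□□■□
□□□□□■
■□□■■■
■■□■■□
t=5: ■□■■□□
■□■■■□
□□□□■□
□□□■□■
■□■□□■
■■□□■□
t=6: ■□■■■□
■□■□□■
□□□□□□
□□□■□■
■□■□□■
■■□□■□
t=7: ■□■■■□
■□■□□■
□□□□□□
□■□■□■
□■□□□■
■□□□■□
t=8: ■□■■■□
■□■□□■
□□□□□□
□■□■□□
□■□□■□
■□□□■■
t=9: ■□■□□■
■□■□■■
□□□□□□
□■□■□□
□■□□■□
■□□□■■
t=10: ■□■□□■
■□■□■■
□□■□□□
□□■□□□
□■■□■□
■□□□■■
t=11: ■□■□□■
■□■□■■
□□■□□□
□□■□■□
□■■■□■
■□□□□■
t=12: □□■□□■
□■■□■■
■□■□□□
□□■□■□
□■■■□■
■□□□□■
t=13: □□■□□■
□■■□■■
■□■□■□
□□■■□■
□■■■■■
■□□□□■
t=14: □□■□□■
□■■□■■
□□■□■□
■■■■□■
■■■■■■
■□□□□■
t=15: □□■□□■
□■■□■■
□□■□■□
■■■■□■
■■■■■□
■□□□■□
t=16: □□■□□■
□■■□■■
□□■□■□
■■■■□■
■□■■■□
□■■□■□
t=17: □□■□□□
□■■□□□
□□■□■■
■■■■□■
■□■■■□
□■■□■□
t=18: □□■□□□
□■■□□□
□□■□■■
■■■■□■
■□■□■□
□■□■□□
t=19: □□■□□□
□■■□□□
□□■□■■
■□■■□■
□■□□■□
□□□■□□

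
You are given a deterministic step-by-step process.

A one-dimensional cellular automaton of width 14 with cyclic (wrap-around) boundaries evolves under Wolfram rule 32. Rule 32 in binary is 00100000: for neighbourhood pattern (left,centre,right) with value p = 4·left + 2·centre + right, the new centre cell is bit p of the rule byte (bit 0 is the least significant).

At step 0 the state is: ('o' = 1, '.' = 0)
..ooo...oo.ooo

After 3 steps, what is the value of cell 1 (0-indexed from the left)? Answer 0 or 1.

k=0  ..ooo...oo.ooo
k=1  ..........o...
k=2  ..............
k=3  ..............

0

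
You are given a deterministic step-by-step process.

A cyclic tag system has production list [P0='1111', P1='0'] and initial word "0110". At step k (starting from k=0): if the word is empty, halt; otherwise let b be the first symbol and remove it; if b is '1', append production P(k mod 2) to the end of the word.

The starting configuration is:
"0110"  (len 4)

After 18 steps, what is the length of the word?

[0] "0110"  (len 4)
[1] "110"  (len 3)
[2] "100"  (len 3)
[3] "001111"  (len 6)
[4] "01111"  (len 5)
[5] "1111"  (len 4)
[6] "1110"  (len 4)
[7] "1101111"  (len 7)
[8] "1011110"  (len 7)
[9] "0111101111"  (len 10)
[10] "111101111"  (len 9)
[11] "111011111111"  (len 12)
[12] "110111111110"  (len 12)
[13] "101111111101111"  (len 15)
[14] "011111111011110"  (len 15)
[15] "11111111011110"  (len 14)
[16] "11111110111100"  (len 14)
[17] "11111101111001111"  (len 17)
[18] "11111011110011110"  (len 17)

17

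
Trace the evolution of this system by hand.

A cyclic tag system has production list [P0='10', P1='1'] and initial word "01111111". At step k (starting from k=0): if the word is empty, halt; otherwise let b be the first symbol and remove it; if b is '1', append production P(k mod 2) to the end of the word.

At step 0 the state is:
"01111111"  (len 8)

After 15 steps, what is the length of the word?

11

[0] "01111111"  (len 8)
[1] "1111111"  (len 7)
[2] "1111111"  (len 7)
[3] "11111110"  (len 8)
[4] "11111101"  (len 8)
[5] "111110110"  (len 9)
[6] "111101101"  (len 9)
[7] "1110110110"  (len 10)
[8] "1101101101"  (len 10)
[9] "10110110110"  (len 11)
[10] "01101101101"  (len 11)
[11] "1101101101"  (len 10)
[12] "1011011011"  (len 10)
[13] "01101101110"  (len 11)
[14] "1101101110"  (len 10)
[15] "10110111010"  (len 11)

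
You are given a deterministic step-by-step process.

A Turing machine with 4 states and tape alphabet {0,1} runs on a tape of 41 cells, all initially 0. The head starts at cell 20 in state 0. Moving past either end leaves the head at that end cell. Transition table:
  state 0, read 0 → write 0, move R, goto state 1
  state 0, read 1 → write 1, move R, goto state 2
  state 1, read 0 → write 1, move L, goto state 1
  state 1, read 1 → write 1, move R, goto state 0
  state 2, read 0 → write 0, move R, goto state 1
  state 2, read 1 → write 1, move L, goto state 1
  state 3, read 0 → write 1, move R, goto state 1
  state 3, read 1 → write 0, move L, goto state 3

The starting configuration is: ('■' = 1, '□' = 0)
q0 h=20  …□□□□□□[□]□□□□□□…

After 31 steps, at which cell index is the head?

t=0: q0 h=20  …□□□□□□[□]□□□□□□…
t=1: q1 h=21  …□□□□□□[□]□□□□□□…
t=2: q1 h=20  …□□□□□□[□]■□□□□□…
t=3: q1 h=19  …□□□□□□[□]■■□□□□…
t=4: q1 h=18  …□□□□□□[□]■■■□□□…
t=5: q1 h=17  …□□□□□□[□]■■■■□□…
t=6: q1 h=16  …□□□□□□[□]■■■■■□…
t=7: q1 h=15  …□□□□□□[□]■■■■■■…
t=8: q1 h=14  …□□□□□□[□]■■■■■■…
t=9: q1 h=13  …□□□□□□[□]■■■■■■…
t=10: q1 h=12  …□□□□□□[□]■■■■■■…
t=11: q1 h=11  …□□□□□□[□]■■■■■■…
t=12: q1 h=10  …□□□□□□[□]■■■■■■…
t=13: q1 h= 9  …□□□□□□[□]■■■■■■…
t=14: q1 h= 8  …□□□□□□[□]■■■■■■…
t=15: q1 h= 7  …□□□□□□[□]■■■■■■…
t=16: q1 h= 6  |□□□□□□[□]■■■■■■…
t=17: q1 h= 5  |□□□□□[□]■■■■■■…
t=18: q1 h= 4  |□□□□[□]■■■■■■…
t=19: q1 h= 3  |□□□[□]■■■■■■…
t=20: q1 h= 2  |□□[□]■■■■■■…
t=21: q1 h= 1  |□[□]■■■■■■…
t=22: q1 h= 0  |[□]■■■■■■…
t=23: q1 h= 0  |[■]■■■■■■…
t=24: q0 h= 1  |■[■]■■■■■■…
t=25: q2 h= 2  |■■[■]■■■■■■…
t=26: q1 h= 1  |■[■]■■■■■■…
t=27: q0 h= 2  |■■[■]■■■■■■…
t=28: q2 h= 3  |■■■[■]■■■■■■…
t=29: q1 h= 2  |■■[■]■■■■■■…
t=30: q0 h= 3  |■■■[■]■■■■■■…
t=31: q2 h= 4  |■■■■[■]■■■■■■…

4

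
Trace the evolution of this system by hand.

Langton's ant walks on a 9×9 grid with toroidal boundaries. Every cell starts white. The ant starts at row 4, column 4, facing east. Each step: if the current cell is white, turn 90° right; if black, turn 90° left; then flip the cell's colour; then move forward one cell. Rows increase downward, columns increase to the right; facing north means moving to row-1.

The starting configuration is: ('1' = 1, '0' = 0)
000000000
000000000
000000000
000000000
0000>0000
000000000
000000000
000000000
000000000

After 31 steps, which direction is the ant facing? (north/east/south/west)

north

t=0: 000000000
000000000
000000000
000000000
0000>0000
000000000
000000000
000000000
000000000
t=1: 000000000
000000000
000000000
000000000
000010000
0000v0000
000000000
000000000
000000000
t=2: 000000000
000000000
000000000
000000000
000010000
000<10000
000000000
000000000
000000000
t=3: 000000000
000000000
000000000
000000000
000^10000
000110000
000000000
000000000
000000000
t=4: 000000000
000000000
000000000
000000000
0001>0000
000110000
000000000
000000000
000000000
t=5: 000000000
000000000
000000000
0000^0000
000100000
000110000
000000000
000000000
000000000
t=6: 000000000
000000000
000000000
00001>000
000100000
000110000
000000000
000000000
000000000
t=7: 000000000
000000000
000000000
000011000
00010v000
000110000
000000000
000000000
000000000
t=8: 000000000
000000000
000000000
000011000
0001<1000
000110000
000000000
000000000
000000000
t=9: 000000000
000000000
000000000
0000^1000
000111000
000110000
000000000
000000000
000000000
t=10: 000000000
000000000
000000000
000<01000
000111000
000110000
000000000
000000000
000000000
t=11: 000000000
000000000
000^00000
000101000
000111000
000110000
000000000
000000000
000000000
t=12: 000000000
000000000
0001>0000
000101000
000111000
000110000
000000000
000000000
000000000
t=13: 000000000
000000000
000110000
0001v1000
000111000
000110000
000000000
000000000
000000000
t=14: 000000000
000000000
000110000
000<11000
000111000
000110000
000000000
000000000
000000000
t=15: 000000000
000000000
000110000
000011000
000v11000
000110000
000000000
000000000
000000000
t=16: 000000000
000000000
000110000
000011000
0000>1000
000110000
000000000
000000000
000000000
t=17: 000000000
000000000
000110000
0000^1000
000001000
000110000
000000000
000000000
000000000
t=18: 000000000
000000000
000110000
000<01000
000001000
000110000
000000000
000000000
000000000
t=19: 000000000
000000000
000^10000
000101000
000001000
000110000
000000000
000000000
000000000
t=20: 000000000
000000000
00<010000
000101000
000001000
000110000
000000000
000000000
000000000
t=21: 000000000
00^000000
001010000
000101000
000001000
000110000
000000000
000000000
000000000
t=22: 000000000
001>00000
001010000
000101000
000001000
000110000
000000000
000000000
000000000
t=23: 000000000
001100000
001v10000
000101000
000001000
000110000
000000000
000000000
000000000
t=24: 000000000
001100000
00<110000
000101000
000001000
000110000
000000000
000000000
000000000
t=25: 000000000
001100000
000110000
00v101000
000001000
000110000
000000000
000000000
000000000
t=26: 000000000
001100000
000110000
0<1101000
000001000
000110000
000000000
000000000
000000000
t=27: 000000000
001100000
0^0110000
011101000
000001000
000110000
000000000
000000000
000000000
t=28: 000000000
001100000
01>110000
011101000
000001000
000110000
000000000
000000000
000000000
t=29: 000000000
001100000
011110000
01v101000
000001000
000110000
000000000
000000000
000000000
t=30: 000000000
001100000
011110000
010>01000
000001000
000110000
000000000
000000000
000000000
t=31: 000000000
001100000
011^10000
010001000
000001000
000110000
000000000
000000000
000000000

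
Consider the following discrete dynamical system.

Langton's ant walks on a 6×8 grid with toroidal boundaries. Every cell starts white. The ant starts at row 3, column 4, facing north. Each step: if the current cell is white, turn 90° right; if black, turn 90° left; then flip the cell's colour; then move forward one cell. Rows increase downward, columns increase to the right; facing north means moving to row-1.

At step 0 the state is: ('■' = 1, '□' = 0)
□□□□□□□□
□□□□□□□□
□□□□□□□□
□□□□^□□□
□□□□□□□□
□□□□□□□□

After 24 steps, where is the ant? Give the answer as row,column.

k=0  □□□□□□□□
□□□□□□□□
□□□□□□□□
□□□□^□□□
□□□□□□□□
□□□□□□□□
k=1  □□□□□□□□
□□□□□□□□
□□□□□□□□
□□□□■>□□
□□□□□□□□
□□□□□□□□
k=2  □□□□□□□□
□□□□□□□□
□□□□□□□□
□□□□■■□□
□□□□□v□□
□□□□□□□□
k=3  □□□□□□□□
□□□□□□□□
□□□□□□□□
□□□□■■□□
□□□□<■□□
□□□□□□□□
k=4  □□□□□□□□
□□□□□□□□
□□□□□□□□
□□□□^■□□
□□□□■■□□
□□□□□□□□
k=5  □□□□□□□□
□□□□□□□□
□□□□□□□□
□□□<□■□□
□□□□■■□□
□□□□□□□□
k=6  □□□□□□□□
□□□□□□□□
□□□^□□□□
□□□■□■□□
□□□□■■□□
□□□□□□□□
k=7  □□□□□□□□
□□□□□□□□
□□□■>□□□
□□□■□■□□
□□□□■■□□
□□□□□□□□
k=8  □□□□□□□□
□□□□□□□□
□□□■■□□□
□□□■v■□□
□□□□■■□□
□□□□□□□□
k=9  □□□□□□□□
□□□□□□□□
□□□■■□□□
□□□<■■□□
□□□□■■□□
□□□□□□□□
k=10  □□□□□□□□
□□□□□□□□
□□□■■□□□
□□□□■■□□
□□□v■■□□
□□□□□□□□
k=11  □□□□□□□□
□□□□□□□□
□□□■■□□□
□□□□■■□□
□□<■■■□□
□□□□□□□□
k=12  □□□□□□□□
□□□□□□□□
□□□■■□□□
□□^□■■□□
□□■■■■□□
□□□□□□□□
k=13  □□□□□□□□
□□□□□□□□
□□□■■□□□
□□■>■■□□
□□■■■■□□
□□□□□□□□
k=14  □□□□□□□□
□□□□□□□□
□□□■■□□□
□□■■■■□□
□□■v■■□□
□□□□□□□□
k=15  □□□□□□□□
□□□□□□□□
□□□■■□□□
□□■■■■□□
□□■□>■□□
□□□□□□□□
k=16  □□□□□□□□
□□□□□□□□
□□□■■□□□
□□■■^■□□
□□■□□■□□
□□□□□□□□
k=17  □□□□□□□□
□□□□□□□□
□□□■■□□□
□□■<□■□□
□□■□□■□□
□□□□□□□□
k=18  □□□□□□□□
□□□□□□□□
□□□■■□□□
□□■□□■□□
□□■v□■□□
□□□□□□□□
k=19  □□□□□□□□
□□□□□□□□
□□□■■□□□
□□■□□■□□
□□<■□■□□
□□□□□□□□
k=20  □□□□□□□□
□□□□□□□□
□□□■■□□□
□□■□□■□□
□□□■□■□□
□□v□□□□□
k=21  □□□□□□□□
□□□□□□□□
□□□■■□□□
□□■□□■□□
□□□■□■□□
□<■□□□□□
k=22  □□□□□□□□
□□□□□□□□
□□□■■□□□
□□■□□■□□
□^□■□■□□
□■■□□□□□
k=23  □□□□□□□□
□□□□□□□□
□□□■■□□□
□□■□□■□□
□■>■□■□□
□■■□□□□□
k=24  □□□□□□□□
□□□□□□□□
□□□■■□□□
□□■□□■□□
□■■■□■□□
□■v□□□□□

5,2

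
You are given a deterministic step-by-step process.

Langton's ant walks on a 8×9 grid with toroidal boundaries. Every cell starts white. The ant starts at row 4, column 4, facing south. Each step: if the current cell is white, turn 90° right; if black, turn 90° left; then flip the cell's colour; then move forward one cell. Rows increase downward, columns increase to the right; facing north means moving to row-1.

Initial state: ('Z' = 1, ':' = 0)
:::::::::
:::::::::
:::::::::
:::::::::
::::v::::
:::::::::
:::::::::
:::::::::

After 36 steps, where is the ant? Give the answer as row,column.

gen 0: :::::::::
:::::::::
:::::::::
:::::::::
::::v::::
:::::::::
:::::::::
:::::::::
gen 1: :::::::::
:::::::::
:::::::::
:::::::::
:::<Z::::
:::::::::
:::::::::
:::::::::
gen 2: :::::::::
:::::::::
:::::::::
:::^:::::
:::ZZ::::
:::::::::
:::::::::
:::::::::
gen 3: :::::::::
:::::::::
:::::::::
:::Z>::::
:::ZZ::::
:::::::::
:::::::::
:::::::::
gen 4: :::::::::
:::::::::
:::::::::
:::ZZ::::
:::Zv::::
:::::::::
:::::::::
:::::::::
gen 5: :::::::::
:::::::::
:::::::::
:::ZZ::::
:::Z:>:::
:::::::::
:::::::::
:::::::::
gen 6: :::::::::
:::::::::
:::::::::
:::ZZ::::
:::Z:Z:::
:::::v:::
:::::::::
:::::::::
gen 7: :::::::::
:::::::::
:::::::::
:::ZZ::::
:::Z:Z:::
::::<Z:::
:::::::::
:::::::::
gen 8: :::::::::
:::::::::
:::::::::
:::ZZ::::
:::Z^Z:::
::::ZZ:::
:::::::::
:::::::::
gen 9: :::::::::
:::::::::
:::::::::
:::ZZ::::
:::ZZ>:::
::::ZZ:::
:::::::::
:::::::::
gen 10: :::::::::
:::::::::
:::::::::
:::ZZ^:::
:::ZZ::::
::::ZZ:::
:::::::::
:::::::::
gen 11: :::::::::
:::::::::
:::::::::
:::ZZZ>::
:::ZZ::::
::::ZZ:::
:::::::::
:::::::::
gen 12: :::::::::
:::::::::
:::::::::
:::ZZZZ::
:::ZZ:v::
::::ZZ:::
:::::::::
:::::::::
gen 13: :::::::::
:::::::::
:::::::::
:::ZZZZ::
:::ZZ<Z::
::::ZZ:::
:::::::::
:::::::::
gen 14: :::::::::
:::::::::
:::::::::
:::ZZ^Z::
:::ZZZZ::
::::ZZ:::
:::::::::
:::::::::
gen 15: :::::::::
:::::::::
:::::::::
:::Z<:Z::
:::ZZZZ::
::::ZZ:::
:::::::::
:::::::::
gen 16: :::::::::
:::::::::
:::::::::
:::Z::Z::
:::ZvZZ::
::::ZZ:::
:::::::::
:::::::::
gen 17: :::::::::
:::::::::
:::::::::
:::Z::Z::
:::Z:>Z::
::::ZZ:::
:::::::::
:::::::::
gen 18: :::::::::
:::::::::
:::::::::
:::Z:^Z::
:::Z::Z::
::::ZZ:::
:::::::::
:::::::::
gen 19: :::::::::
:::::::::
:::::::::
:::Z:Z>::
:::Z::Z::
::::ZZ:::
:::::::::
:::::::::
gen 20: :::::::::
:::::::::
::::::^::
:::Z:Z:::
:::Z::Z::
::::ZZ:::
:::::::::
:::::::::
gen 21: :::::::::
:::::::::
::::::Z>:
:::Z:Z:::
:::Z::Z::
::::ZZ:::
:::::::::
:::::::::
gen 22: :::::::::
:::::::::
::::::ZZ:
:::Z:Z:v:
:::Z::Z::
::::ZZ:::
:::::::::
:::::::::
gen 23: :::::::::
:::::::::
::::::ZZ:
:::Z:Z<Z:
:::Z::Z::
::::ZZ:::
:::::::::
:::::::::
gen 24: :::::::::
:::::::::
::::::^Z:
:::Z:ZZZ:
:::Z::Z::
::::ZZ:::
:::::::::
:::::::::
gen 25: :::::::::
:::::::::
:::::<:Z:
:::Z:ZZZ:
:::Z::Z::
::::ZZ:::
:::::::::
:::::::::
gen 26: :::::::::
:::::^:::
:::::Z:Z:
:::Z:ZZZ:
:::Z::Z::
::::ZZ:::
:::::::::
:::::::::
gen 27: :::::::::
:::::Z>::
:::::Z:Z:
:::Z:ZZZ:
:::Z::Z::
::::ZZ:::
:::::::::
:::::::::
gen 28: :::::::::
:::::ZZ::
:::::ZvZ:
:::Z:ZZZ:
:::Z::Z::
::::ZZ:::
:::::::::
:::::::::
gen 29: :::::::::
:::::ZZ::
:::::<ZZ:
:::Z:ZZZ:
:::Z::Z::
::::ZZ:::
:::::::::
:::::::::
gen 30: :::::::::
:::::ZZ::
::::::ZZ:
:::Z:vZZ:
:::Z::Z::
::::ZZ:::
:::::::::
:::::::::
gen 31: :::::::::
:::::ZZ::
::::::ZZ:
:::Z::>Z:
:::Z::Z::
::::ZZ:::
:::::::::
:::::::::
gen 32: :::::::::
:::::ZZ::
::::::^Z:
:::Z:::Z:
:::Z::Z::
::::ZZ:::
:::::::::
:::::::::
gen 33: :::::::::
:::::ZZ::
:::::<:Z:
:::Z:::Z:
:::Z::Z::
::::ZZ:::
:::::::::
:::::::::
gen 34: :::::::::
:::::^Z::
:::::Z:Z:
:::Z:::Z:
:::Z::Z::
::::ZZ:::
:::::::::
:::::::::
gen 35: :::::::::
::::<:Z::
:::::Z:Z:
:::Z:::Z:
:::Z::Z::
::::ZZ:::
:::::::::
:::::::::
gen 36: ::::^::::
::::Z:Z::
:::::Z:Z:
:::Z:::Z:
:::Z::Z::
::::ZZ:::
:::::::::
:::::::::

0,4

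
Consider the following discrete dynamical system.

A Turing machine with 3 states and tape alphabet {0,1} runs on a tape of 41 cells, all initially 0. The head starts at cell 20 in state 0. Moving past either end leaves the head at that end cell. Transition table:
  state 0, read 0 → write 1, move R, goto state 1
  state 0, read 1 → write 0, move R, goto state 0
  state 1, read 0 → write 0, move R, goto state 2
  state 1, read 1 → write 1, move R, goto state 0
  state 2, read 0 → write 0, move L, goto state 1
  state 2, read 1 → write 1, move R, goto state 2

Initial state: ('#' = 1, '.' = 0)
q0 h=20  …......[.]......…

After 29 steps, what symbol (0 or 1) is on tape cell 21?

0

[0] q0 h=20  …......[.]......…
[1] q1 h=21  ….....#[.]......…
[2] q2 h=22  …....#.[.]......…
[3] q1 h=21  ….....#[.]......…
[4] q2 h=22  …....#.[.]......…
[5] q1 h=21  ….....#[.]......…
[6] q2 h=22  …....#.[.]......…
[7] q1 h=21  ….....#[.]......…
[8] q2 h=22  …....#.[.]......…
[9] q1 h=21  ….....#[.]......…
[10] q2 h=22  …....#.[.]......…
[11] q1 h=21  ….....#[.]......…
[12] q2 h=22  …....#.[.]......…
[13] q1 h=21  ….....#[.]......…
[14] q2 h=22  …....#.[.]......…
[15] q1 h=21  ….....#[.]......…
[16] q2 h=22  …....#.[.]......…
[17] q1 h=21  ….....#[.]......…
[18] q2 h=22  …....#.[.]......…
[19] q1 h=21  ….....#[.]......…
[20] q2 h=22  …....#.[.]......…
[21] q1 h=21  ….....#[.]......…
[22] q2 h=22  …....#.[.]......…
[23] q1 h=21  ….....#[.]......…
[24] q2 h=22  …....#.[.]......…
[25] q1 h=21  ….....#[.]......…
[26] q2 h=22  …....#.[.]......…
[27] q1 h=21  ….....#[.]......…
[28] q2 h=22  …....#.[.]......…
[29] q1 h=21  ….....#[.]......…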